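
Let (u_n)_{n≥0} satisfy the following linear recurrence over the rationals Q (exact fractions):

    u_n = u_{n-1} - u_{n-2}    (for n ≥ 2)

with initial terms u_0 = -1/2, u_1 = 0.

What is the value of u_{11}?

-1/2

u_2 = 1·0 + -1·-1/2 = 1/2
u_3 = 1·1/2 + -1·0 = 1/2
u_4 = 1·1/2 + -1·1/2 = 0
u_5 = 1·0 + -1·1/2 = -1/2
u_6 = 1·-1/2 + -1·0 = -1/2
u_7 = 1·-1/2 + -1·-1/2 = 0
u_8 = 1·0 + -1·-1/2 = 1/2
u_9 = 1·1/2 + -1·0 = 1/2
u_10 = 1·1/2 + -1·1/2 = 0
u_11 = 1·0 + -1·1/2 = -1/2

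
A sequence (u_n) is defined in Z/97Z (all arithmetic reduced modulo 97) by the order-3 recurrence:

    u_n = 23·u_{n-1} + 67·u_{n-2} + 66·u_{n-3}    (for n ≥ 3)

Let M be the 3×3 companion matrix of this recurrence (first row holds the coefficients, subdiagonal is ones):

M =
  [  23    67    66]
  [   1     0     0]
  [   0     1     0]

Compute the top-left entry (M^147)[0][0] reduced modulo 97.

9

(M^147)[0][0] is the top entry after applying M 147 times to the unit state (1, 0, 0). Equivalently it is h_{149} for the auxiliary sequence (h_n) obeying the same recurrence with h_2 = 1 and h_i = 0 for 0 ≤ i < 2:
h_3 = 23·1 + 67·0 + 66·0 = 23
h_4 = 23·23 + 67·1 + 66·0 = 14
h_5 = 23·14 + 67·23 + 66·1 = 86
h_6 = 23·86 + 67·14 + 66·23 = 69
h_7 = 23·69 + 67·86 + 66·14 = 28
h_8 = 23·28 + 67·69 + 66·86 = 79
Continuing the recurrence:
  h_9 = 2;  h_10 = 9;  h_11 = 26;  h_12 = 72;  h_13 = 15;  h_14 = 95
  h_15 = 85;  h_16 = 95;  h_17 = 85;  h_18 = 59;  h_19 = 33;  h_20 = 40
  h_21 = 41;  h_22 = 78;  h_23 = 3;  h_24 = 47;  h_25 = 28;  h_26 = 14
  h_27 = 62;  h_28 = 41;  h_29 = 7;  h_30 = 16;  h_31 = 51;  h_32 = 88
  h_33 = 95;  h_34 = 1;  h_35 = 71;  h_36 = 16;  h_37 = 50;  h_38 = 21
  h_39 = 39;  h_40 = 75;  h_41 = 1;  h_42 = 56;  h_43 = 0;  h_44 = 35
  h_45 = 39;  h_46 = 41;  h_47 = 46;  h_48 = 74;  h_49 = 21;  h_50 = 38
  h_51 = 84;  h_52 = 44;  h_53 = 30;  h_54 = 64;  h_55 = 81;  h_56 = 80
  h_57 = 45;  h_58 = 4;  h_59 = 45;  h_60 = 5;  h_61 = 96;  h_62 = 81
  h_63 = 89;  h_64 = 36;  h_65 = 12;  h_66 = 26;  h_67 = 92;  h_68 = 91
  h_69 = 79;  h_70 = 18;  h_71 = 73;  h_72 = 48;  h_73 = 5;  h_74 = 1
  h_75 = 34;  h_76 = 15;  h_77 = 70;  h_78 = 9;  h_79 = 67;  h_80 = 71
  h_81 = 23;  h_82 = 8;  h_83 = 9;  h_84 = 30;  h_85 = 75;  h_86 = 61
  h_87 = 66;  h_88 = 79;  h_89 = 80;  h_90 = 43;  h_91 = 20;  h_92 = 85
  h_93 = 22;  h_94 = 52;  h_95 = 35;  h_96 = 18;  h_97 = 80;  h_98 = 21
  h_99 = 47;  h_100 = 8;  h_101 = 63;  h_102 = 43;  h_103 = 15;  h_104 = 12
  h_105 = 45;  h_106 = 16;  h_107 = 4;  h_108 = 60;  h_109 = 85;  h_110 = 31
  h_111 = 86;  h_112 = 62;  h_113 = 19;  h_114 = 82;  h_115 = 73;  h_116 = 85
  h_117 = 36;  h_118 = 89;  h_119 = 78;  h_120 = 45;  h_121 = 10;  h_122 = 51
  h_123 = 60;  h_124 = 25;  h_125 = 7;  h_126 = 73;  h_127 = 15;  h_128 = 72
  h_129 = 10;  h_130 = 30;  h_131 = 1;  h_132 = 74;  h_133 = 63;  h_134 = 71
  h_135 = 68;  h_136 = 3;  h_137 = 96;  h_138 = 10;  h_139 = 70;  h_140 = 80
  h_141 = 12;  h_142 = 71;  h_143 = 54;  h_144 = 1;  h_145 = 82;  h_146 = 85
  h_147 = 46
h_148 = 23·46 + 67·85 + 66·82 = 40
h_149 = 23·40 + 67·46 + 66·85 = 9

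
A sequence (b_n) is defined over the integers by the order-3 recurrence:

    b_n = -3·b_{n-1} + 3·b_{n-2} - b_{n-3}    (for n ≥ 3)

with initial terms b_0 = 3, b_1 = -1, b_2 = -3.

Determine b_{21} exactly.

b_3 = -3·-3 + 3·-1 + -1·3 = 3
b_4 = -3·3 + 3·-3 + -1·-1 = -17
b_5 = -3·-17 + 3·3 + -1·-3 = 63
b_6 = -3·63 + 3·-17 + -1·3 = -243
b_7 = -3·-243 + 3·63 + -1·-17 = 935
b_8 = -3·935 + 3·-243 + -1·63 = -3597
b_9 = -3·-3597 + 3·935 + -1·-243 = 13839
b_10 = -3·13839 + 3·-3597 + -1·935 = -53243
b_11 = -3·-53243 + 3·13839 + -1·-3597 = 204843
b_12 = -3·204843 + 3·-53243 + -1·13839 = -788097
b_13 = -3·-788097 + 3·204843 + -1·-53243 = 3032063
b_14 = -3·3032063 + 3·-788097 + -1·204843 = -11665323
b_15 = -3·-11665323 + 3·3032063 + -1·-788097 = 44880255
b_16 = -3·44880255 + 3·-11665323 + -1·3032063 = -172668797
b_17 = -3·-172668797 + 3·44880255 + -1·-11665323 = 664312479
b_18 = -3·664312479 + 3·-172668797 + -1·44880255 = -2555824083
b_19 = -3·-2555824083 + 3·664312479 + -1·-172668797 = 9833078483
b_20 = -3·9833078483 + 3·-2555824083 + -1·664312479 = -37831020177
b_21 = -3·-37831020177 + 3·9833078483 + -1·-2555824083 = 145548120063

145548120063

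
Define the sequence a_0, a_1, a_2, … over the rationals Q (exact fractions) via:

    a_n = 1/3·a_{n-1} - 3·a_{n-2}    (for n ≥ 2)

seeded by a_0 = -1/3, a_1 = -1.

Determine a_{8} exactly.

25274/2187

a_2 = 1/3·-1 + -3·-1/3 = 2/3
a_3 = 1/3·2/3 + -3·-1 = 29/9
a_4 = 1/3·29/9 + -3·2/3 = -25/27
a_5 = 1/3·-25/27 + -3·29/9 = -808/81
a_6 = 1/3·-808/81 + -3·-25/27 = -133/243
a_7 = 1/3·-133/243 + -3·-808/81 = 21683/729
a_8 = 1/3·21683/729 + -3·-133/243 = 25274/2187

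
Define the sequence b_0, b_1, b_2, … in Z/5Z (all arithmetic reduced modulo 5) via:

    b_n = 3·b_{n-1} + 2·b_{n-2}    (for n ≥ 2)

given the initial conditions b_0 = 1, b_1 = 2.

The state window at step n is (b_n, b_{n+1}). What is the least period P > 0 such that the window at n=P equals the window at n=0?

n=0: window = (1, 2)
n=1: window = (2, 3)
n=2: window = (3, 3)
n=3: window = (3, 0)
n=4: window = (0, 1)
n=5: window = (1, 3)
n=6: window = (3, 1)
n=7: window = (1, 4)
n=8: window = (4, 4)
n=9: window = (4, 0)
n=10: window = (0, 3)
n=11: window = (3, 4)
n=12: window = (4, 3)
n=13: window = (3, 2)
n=14: window = (2, 2)
n=15: window = (2, 0)
n=16: window = (0, 4)
n=17: window = (4, 2)
n=18: window = (2, 4)
n=19: window = (4, 1)
n=20: window = (1, 1)
n=21: window = (1, 0)
n=22: window = (0, 2)
n=23: window = (2, 1)
n=24: window = (1, 2)
window at n=24 equals window at n=0 → period = 24

24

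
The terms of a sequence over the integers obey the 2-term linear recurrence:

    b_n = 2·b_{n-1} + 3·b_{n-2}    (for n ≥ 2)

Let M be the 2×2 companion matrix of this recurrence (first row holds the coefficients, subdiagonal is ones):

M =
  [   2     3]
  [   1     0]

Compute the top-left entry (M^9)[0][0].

(M^9)[0][0] is the top entry after applying M 9 times to the unit state (1, 0). Equivalently it is h_{10} for the auxiliary sequence (h_n) obeying the same recurrence with h_1 = 1 and h_i = 0 for 0 ≤ i < 1:
h_2 = 2·1 + 3·0 = 2
h_3 = 2·2 + 3·1 = 7
h_4 = 2·7 + 3·2 = 20
h_5 = 2·20 + 3·7 = 61
h_6 = 2·61 + 3·20 = 182
h_7 = 2·182 + 3·61 = 547
h_8 = 2·547 + 3·182 = 1640
h_9 = 2·1640 + 3·547 = 4921
h_10 = 2·4921 + 3·1640 = 14762

14762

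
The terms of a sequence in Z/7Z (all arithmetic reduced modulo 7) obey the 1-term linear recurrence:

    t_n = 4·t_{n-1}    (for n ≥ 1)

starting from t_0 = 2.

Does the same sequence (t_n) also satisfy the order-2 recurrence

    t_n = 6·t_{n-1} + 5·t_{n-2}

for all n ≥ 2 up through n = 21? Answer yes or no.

Terms t_0..t_21: 2, 1, 4, 2, 1, 4, 2, 1, 4, 2, 1, 4, 2, 1, 4, 2, 1, 4, 2, 1, 4, 2
n=2: candidate gives 2, actual t_2 = 4 ✗

no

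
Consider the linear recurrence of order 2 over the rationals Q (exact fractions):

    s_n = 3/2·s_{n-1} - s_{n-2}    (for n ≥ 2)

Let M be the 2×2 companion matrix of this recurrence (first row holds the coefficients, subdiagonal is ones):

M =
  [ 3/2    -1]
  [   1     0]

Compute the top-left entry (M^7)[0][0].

(M^7)[0][0] is the top entry after applying M 7 times to the unit state (1, 0). Equivalently it is h_{8} for the auxiliary sequence (h_n) obeying the same recurrence with h_1 = 1 and h_i = 0 for 0 ≤ i < 1:
h_2 = 3/2·1 + -1·0 = 3/2
h_3 = 3/2·3/2 + -1·1 = 5/4
h_4 = 3/2·5/4 + -1·3/2 = 3/8
h_5 = 3/2·3/8 + -1·5/4 = -11/16
h_6 = 3/2·-11/16 + -1·3/8 = -45/32
h_7 = 3/2·-45/32 + -1·-11/16 = -91/64
h_8 = 3/2·-91/64 + -1·-45/32 = -93/128

-93/128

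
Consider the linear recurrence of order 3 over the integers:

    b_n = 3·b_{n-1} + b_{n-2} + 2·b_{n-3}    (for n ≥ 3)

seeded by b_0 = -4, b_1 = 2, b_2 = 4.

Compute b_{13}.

b_3 = 3·4 + 1·2 + 2·-4 = 6
b_4 = 3·6 + 1·4 + 2·2 = 26
b_5 = 3·26 + 1·6 + 2·4 = 92
b_6 = 3·92 + 1·26 + 2·6 = 314
b_7 = 3·314 + 1·92 + 2·26 = 1086
b_8 = 3·1086 + 1·314 + 2·92 = 3756
b_9 = 3·3756 + 1·1086 + 2·314 = 12982
b_10 = 3·12982 + 1·3756 + 2·1086 = 44874
b_11 = 3·44874 + 1·12982 + 2·3756 = 155116
b_12 = 3·155116 + 1·44874 + 2·12982 = 536186
b_13 = 3·536186 + 1·155116 + 2·44874 = 1853422

1853422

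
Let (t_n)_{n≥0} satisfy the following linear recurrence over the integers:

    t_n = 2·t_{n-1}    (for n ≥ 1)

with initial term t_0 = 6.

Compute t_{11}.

t_1 = 2·6 = 12
t_2 = 2·12 = 24
t_3 = 2·24 = 48
t_4 = 2·48 = 96
t_5 = 2·96 = 192
t_6 = 2·192 = 384
t_7 = 2·384 = 768
t_8 = 2·768 = 1536
t_9 = 2·1536 = 3072
t_10 = 2·3072 = 6144
t_11 = 2·6144 = 12288

12288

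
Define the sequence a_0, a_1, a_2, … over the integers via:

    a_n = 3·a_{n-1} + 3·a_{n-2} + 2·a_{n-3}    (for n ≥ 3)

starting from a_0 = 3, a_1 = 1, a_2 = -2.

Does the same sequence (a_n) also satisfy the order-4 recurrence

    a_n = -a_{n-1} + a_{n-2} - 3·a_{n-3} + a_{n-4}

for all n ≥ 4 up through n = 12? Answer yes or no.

Terms a_0..a_12: 3, 1, -2, 3, 5, 20, 81, 313, 1222, 4767, 18593, 72524, 282885
n=4: candidate gives -5, actual a_4 = 5 ✗

no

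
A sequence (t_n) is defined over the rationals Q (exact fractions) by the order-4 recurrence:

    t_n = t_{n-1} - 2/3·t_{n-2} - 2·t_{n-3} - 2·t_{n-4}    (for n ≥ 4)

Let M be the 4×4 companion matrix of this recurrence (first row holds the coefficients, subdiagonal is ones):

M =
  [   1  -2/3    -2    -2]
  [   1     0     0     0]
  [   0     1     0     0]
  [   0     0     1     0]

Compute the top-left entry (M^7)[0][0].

637/27

(M^7)[0][0] is the top entry after applying M 7 times to the unit state (1, 0, 0, 0). Equivalently it is h_{10} for the auxiliary sequence (h_n) obeying the same recurrence with h_3 = 1 and h_i = 0 for 0 ≤ i < 3:
h_4 = 1·1 + -2/3·0 + -2·0 + -2·0 = 1
h_5 = 1·1 + -2/3·1 + -2·0 + -2·0 = 1/3
h_6 = 1·1/3 + -2/3·1 + -2·1 + -2·0 = -7/3
h_7 = 1·-7/3 + -2/3·1/3 + -2·1 + -2·1 = -59/9
h_8 = 1·-59/9 + -2/3·-7/3 + -2·1/3 + -2·1 = -23/3
h_9 = 1·-23/3 + -2/3·-59/9 + -2·-7/3 + -2·1/3 = 19/27
h_10 = 1·19/27 + -2/3·-23/3 + -2·-59/9 + -2·-7/3 = 637/27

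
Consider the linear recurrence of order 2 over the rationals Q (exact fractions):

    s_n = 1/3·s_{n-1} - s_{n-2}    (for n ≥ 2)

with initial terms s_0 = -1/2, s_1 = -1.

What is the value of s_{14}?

-3234815/3188646

s_2 = 1/3·-1 + -1·-1/2 = 1/6
s_3 = 1/3·1/6 + -1·-1 = 19/18
s_4 = 1/3·19/18 + -1·1/6 = 5/27
s_5 = 1/3·5/27 + -1·19/18 = -161/162
s_6 = 1/3·-161/162 + -1·5/27 = -251/486
s_7 = 1/3·-251/486 + -1·-161/162 = 599/729
s_8 = 1/3·599/729 + -1·-251/486 = 3457/4374
s_9 = 1/3·3457/4374 + -1·599/729 = -7325/13122
s_10 = 1/3·-7325/13122 + -1·3457/4374 = -19219/19683
s_11 = 1/3·-19219/19683 + -1·-7325/13122 = 27487/118098
s_12 = 1/3·27487/118098 + -1·-19219/19683 = 373429/354294
s_13 = 1/3·373429/354294 + -1·27487/118098 = 63023/531441
s_14 = 1/3·63023/531441 + -1·373429/354294 = -3234815/3188646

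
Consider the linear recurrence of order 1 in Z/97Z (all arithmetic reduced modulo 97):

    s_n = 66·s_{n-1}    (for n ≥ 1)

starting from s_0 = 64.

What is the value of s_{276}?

s_1 = 66·64 = 53
s_2 = 66·53 = 6
s_3 = 66·6 = 8
s_4 = 66·8 = 43
s_5 = 66·43 = 25
s_6 = 66·25 = 1
s_7 = 66·1 = 66
s_8 = 66·66 = 88
s_9 = 66·88 = 85
s_10 = 66·85 = 81
s_11 = 66·81 = 11
s_12 = 66·11 = 47
s_13 = 66·47 = 95
s_14 = 66·95 = 62
s_15 = 66·62 = 18
s_16 = 66·18 = 24
s_17 = 66·24 = 32
s_18 = 66·32 = 75
s_19 = 66·75 = 3
s_20 = 66·3 = 4
s_21 = 66·4 = 70
s_22 = 66·70 = 61
s_23 = 66·61 = 49
s_24 = 66·49 = 33
s_25 = 66·33 = 44
s_26 = 66·44 = 91
s_27 = 66·91 = 89
s_28 = 66·89 = 54
s_29 = 66·54 = 72
s_30 = 66·72 = 96
s_31 = 66·96 = 31
s_32 = 66·31 = 9
s_33 = 66·9 = 12
s_34 = 66·12 = 16
s_35 = 66·16 = 86
s_36 = 66·86 = 50
s_37 = 66·50 = 2
s_38 = 66·2 = 35
s_39 = 66·35 = 79
s_40 = 66·79 = 73
s_41 = 66·73 = 65
s_42 = 66·65 = 22
s_43 = 66·22 = 94
s_44 = 66·94 = 93
s_45 = 66·93 = 27
s_46 = 66·27 = 36
s_47 = 66·36 = 48
s_48 = 66·48 = 64
(s_48) = (64) = (s_0), so the sequence has period 48.
276 ≡ 36 (mod 48), hence s_276 = s_36 = 50.

50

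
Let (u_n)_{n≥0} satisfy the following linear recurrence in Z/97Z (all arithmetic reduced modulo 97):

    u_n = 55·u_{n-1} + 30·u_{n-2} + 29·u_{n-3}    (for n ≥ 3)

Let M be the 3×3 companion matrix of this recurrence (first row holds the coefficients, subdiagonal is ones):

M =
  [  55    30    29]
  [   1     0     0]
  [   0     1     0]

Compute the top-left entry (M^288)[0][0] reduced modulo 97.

(M^288)[0][0] is the top entry after applying M 288 times to the unit state (1, 0, 0). Equivalently it is h_{290} for the auxiliary sequence (h_n) obeying the same recurrence with h_2 = 1 and h_i = 0 for 0 ≤ i < 2:
h_3 = 55·1 + 30·0 + 29·0 = 55
h_4 = 55·55 + 30·1 + 29·0 = 48
h_5 = 55·48 + 30·55 + 29·1 = 51
h_6 = 55·51 + 30·48 + 29·55 = 20
h_7 = 55·20 + 30·51 + 29·48 = 45
h_8 = 55·45 + 30·20 + 29·51 = 92
h_9 = 55·92 + 30·45 + 29·20 = 6
h_10 = 55·6 + 30·92 + 29·45 = 30
h_11 = 55·30 + 30·6 + 29·92 = 36
h_12 = 55·36 + 30·30 + 29·6 = 47
h_13 = 55·47 + 30·36 + 29·30 = 73
h_14 = 55·73 + 30·47 + 29·36 = 67
h_15 = 55·67 + 30·73 + 29·47 = 60
h_16 = 55·60 + 30·67 + 29·73 = 55
h_17 = 55·55 + 30·60 + 29·67 = 75
h_18 = 55·75 + 30·55 + 29·60 = 46
h_19 = 55·46 + 30·75 + 29·55 = 70
h_20 = 55·70 + 30·46 + 29·75 = 33
h_21 = 55·33 + 30·70 + 29·46 = 11
h_22 = 55·11 + 30·33 + 29·70 = 36
h_23 = 55·36 + 30·11 + 29·33 = 66
h_24 = 55·66 + 30·36 + 29·11 = 82
h_25 = 55·82 + 30·66 + 29·36 = 65
h_26 = 55·65 + 30·82 + 29·66 = 92
h_27 = 55·92 + 30·65 + 29·82 = 76
h_28 = 55·76 + 30·92 + 29·65 = 95
h_29 = 55·95 + 30·76 + 29·92 = 85
h_30 = 55·85 + 30·95 + 29·76 = 29
h_31 = 55·29 + 30·85 + 29·95 = 13
h_32 = 55·13 + 30·29 + 29·85 = 73
h_33 = 55·73 + 30·13 + 29·29 = 8
h_34 = 55·8 + 30·73 + 29·13 = 0
h_35 = 55·0 + 30·8 + 29·73 = 29
h_36 = 55·29 + 30·0 + 29·8 = 81
h_37 = 55·81 + 30·29 + 29·0 = 87
h_38 = 55·87 + 30·81 + 29·29 = 5
h_39 = 55·5 + 30·87 + 29·81 = 93
h_40 = 55·93 + 30·5 + 29·87 = 28
h_41 = 55·28 + 30·93 + 29·5 = 13
h_42 = 55·13 + 30·28 + 29·93 = 81
h_43 = 55·81 + 30·13 + 29·28 = 31
h_44 = 55·31 + 30·81 + 29·13 = 50
h_45 = 55·50 + 30·31 + 29·81 = 15
h_46 = 55·15 + 30·50 + 29·31 = 23
h_47 = 55·23 + 30·15 + 29·50 = 61
h_48 = 55·61 + 30·23 + 29·15 = 18
h_49 = 55·18 + 30·61 + 29·23 = 92
h_50 = 55·92 + 30·18 + 29·61 = 94
h_51 = 55·94 + 30·92 + 29·18 = 13
h_52 = 55·13 + 30·94 + 29·92 = 92
h_53 = 55·92 + 30·13 + 29·94 = 28
h_54 = 55·28 + 30·92 + 29·13 = 21
h_55 = 55·21 + 30·28 + 29·92 = 7
h_56 = 55·7 + 30·21 + 29·28 = 81
h_57 = 55·81 + 30·7 + 29·21 = 36
h_58 = 55·36 + 30·81 + 29·7 = 54
h_59 = 55·54 + 30·36 + 29·81 = 94
h_60 = 55·94 + 30·54 + 29·36 = 74
h_61 = 55·74 + 30·94 + 29·54 = 17
h_62 = 55·17 + 30·74 + 29·94 = 61
h_63 = 55·61 + 30·17 + 29·74 = 94
h_64 = 55·94 + 30·61 + 29·17 = 24
h_65 = 55·24 + 30·94 + 29·61 = 89
h_66 = 55·89 + 30·24 + 29·94 = 96
h_67 = 55·96 + 30·89 + 29·24 = 13
h_68 = 55·13 + 30·96 + 29·89 = 65
h_69 = 55·65 + 30·13 + 29·96 = 56
h_70 = 55·56 + 30·65 + 29·13 = 72
h_71 = 55·72 + 30·56 + 29·65 = 56
h_72 = 55·56 + 30·72 + 29·56 = 74
h_73 = 55·74 + 30·56 + 29·72 = 78
h_74 = 55·78 + 30·74 + 29·56 = 83
h_75 = 55·83 + 30·78 + 29·74 = 30
h_76 = 55·30 + 30·83 + 29·78 = 0
h_77 = 55·0 + 30·30 + 29·83 = 9
h_78 = 55·9 + 30·0 + 29·30 = 7
h_79 = 55·7 + 30·9 + 29·0 = 73
h_80 = 55·73 + 30·7 + 29·9 = 24
h_81 = 55·24 + 30·73 + 29·7 = 27
h_82 = 55·27 + 30·24 + 29·73 = 54
h_83 = 55·54 + 30·27 + 29·24 = 14
h_84 = 55·14 + 30·54 + 29·27 = 69
h_85 = 55·69 + 30·14 + 29·54 = 58
h_86 = 55·58 + 30·69 + 29·14 = 40
h_87 = 55·40 + 30·58 + 29·69 = 24
h_88 = 55·24 + 30·40 + 29·58 = 31
h_89 = 55·31 + 30·24 + 29·40 = 93
h_90 = 55·93 + 30·31 + 29·24 = 48
h_91 = 55·48 + 30·93 + 29·31 = 24
h_92 = 55·24 + 30·48 + 29·93 = 25
h_93 = 55·25 + 30·24 + 29·48 = 92
h_94 = 55·92 + 30·25 + 29·24 = 7
h_95 = 55·7 + 30·92 + 29·25 = 87
h_96 = 55·87 + 30·7 + 29·92 = 0
h_97 = 55·0 + 30·87 + 29·7 = 0
h_98 = 55·0 + 30·0 + 29·87 = 1
(h_96, h_97, h_98) = (0, 0, 1) = (h_0, h_1, h_2), so the sequence has period 96.
290 ≡ 2 (mod 96), hence h_290 = h_2 = 1.

1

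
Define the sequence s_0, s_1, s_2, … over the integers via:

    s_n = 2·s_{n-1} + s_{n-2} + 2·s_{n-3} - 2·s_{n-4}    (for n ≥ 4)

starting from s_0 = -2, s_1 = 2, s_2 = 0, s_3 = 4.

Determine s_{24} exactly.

2172184552

s_4 = 2·4 + 1·0 + 2·2 + -2·-2 = 16
s_5 = 2·16 + 1·4 + 2·0 + -2·2 = 32
s_6 = 2·32 + 1·16 + 2·4 + -2·0 = 88
s_7 = 2·88 + 1·32 + 2·16 + -2·4 = 232
s_8 = 2·232 + 1·88 + 2·32 + -2·16 = 584
s_9 = 2·584 + 1·232 + 2·88 + -2·32 = 1512
s_10 = 2·1512 + 1·584 + 2·232 + -2·88 = 3896
s_11 = 2·3896 + 1·1512 + 2·584 + -2·232 = 10008
s_12 = 2·10008 + 1·3896 + 2·1512 + -2·584 = 25768
s_13 = 2·25768 + 1·10008 + 2·3896 + -2·1512 = 66312
s_14 = 2·66312 + 1·25768 + 2·10008 + -2·3896 = 170616
s_15 = 2·170616 + 1·66312 + 2·25768 + -2·10008 = 439064
s_16 = 2·439064 + 1·170616 + 2·66312 + -2·25768 = 1129832
s_17 = 2·1129832 + 1·439064 + 2·170616 + -2·66312 = 2907336
s_18 = 2·2907336 + 1·1129832 + 2·439064 + -2·170616 = 7481400
s_19 = 2·7481400 + 1·2907336 + 2·1129832 + -2·439064 = 19251672
s_20 = 2·19251672 + 1·7481400 + 2·2907336 + -2·1129832 = 49539752
s_21 = 2·49539752 + 1·19251672 + 2·7481400 + -2·2907336 = 127479304
s_22 = 2·127479304 + 1·49539752 + 2·19251672 + -2·7481400 = 328038904
s_23 = 2·328038904 + 1·127479304 + 2·49539752 + -2·19251672 = 844133272
s_24 = 2·844133272 + 1·328038904 + 2·127479304 + -2·49539752 = 2172184552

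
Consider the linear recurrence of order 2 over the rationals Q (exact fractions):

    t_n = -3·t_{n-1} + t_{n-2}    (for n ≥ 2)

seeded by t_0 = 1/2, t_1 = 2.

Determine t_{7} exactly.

2198

t_2 = -3·2 + 1·1/2 = -11/2
t_3 = -3·-11/2 + 1·2 = 37/2
t_4 = -3·37/2 + 1·-11/2 = -61
t_5 = -3·-61 + 1·37/2 = 403/2
t_6 = -3·403/2 + 1·-61 = -1331/2
t_7 = -3·-1331/2 + 1·403/2 = 2198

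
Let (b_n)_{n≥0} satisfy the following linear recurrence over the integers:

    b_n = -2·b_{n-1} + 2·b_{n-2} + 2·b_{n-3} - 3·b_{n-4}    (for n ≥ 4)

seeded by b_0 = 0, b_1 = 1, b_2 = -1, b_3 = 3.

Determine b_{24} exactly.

-48538948

b_4 = -2·3 + 2·-1 + 2·1 + -3·0 = -6
b_5 = -2·-6 + 2·3 + 2·-1 + -3·1 = 13
b_6 = -2·13 + 2·-6 + 2·3 + -3·-1 = -29
b_7 = -2·-29 + 2·13 + 2·-6 + -3·3 = 63
b_8 = -2·63 + 2·-29 + 2·13 + -3·-6 = -140
b_9 = -2·-140 + 2·63 + 2·-29 + -3·13 = 309
b_10 = -2·309 + 2·-140 + 2·63 + -3·-29 = -685
b_11 = -2·-685 + 2·309 + 2·-140 + -3·63 = 1519
b_12 = -2·1519 + 2·-685 + 2·309 + -3·-140 = -3370
b_13 = -2·-3370 + 2·1519 + 2·-685 + -3·309 = 7481
b_14 = -2·7481 + 2·-3370 + 2·1519 + -3·-685 = -16609
b_15 = -2·-16609 + 2·7481 + 2·-3370 + -3·1519 = 36883
b_16 = -2·36883 + 2·-16609 + 2·7481 + -3·-3370 = -81912
b_17 = -2·-81912 + 2·36883 + 2·-16609 + -3·7481 = 181929
b_18 = -2·181929 + 2·-81912 + 2·36883 + -3·-16609 = -404089
b_19 = -2·-404089 + 2·181929 + 2·-81912 + -3·36883 = 897563
b_20 = -2·897563 + 2·-404089 + 2·181929 + -3·-81912 = -1993710
b_21 = -2·-1993710 + 2·897563 + 2·-404089 + -3·181929 = 4428581
b_22 = -2·4428581 + 2·-1993710 + 2·897563 + -3·-404089 = -9837189
b_23 = -2·-9837189 + 2·4428581 + 2·-1993710 + -3·897563 = 21851431
b_24 = -2·21851431 + 2·-9837189 + 2·4428581 + -3·-1993710 = -48538948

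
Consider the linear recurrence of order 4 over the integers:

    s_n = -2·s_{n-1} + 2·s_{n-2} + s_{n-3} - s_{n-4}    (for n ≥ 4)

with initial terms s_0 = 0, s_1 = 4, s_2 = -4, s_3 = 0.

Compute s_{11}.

184

s_4 = -2·0 + 2·-4 + 1·4 + -1·0 = -4
s_5 = -2·-4 + 2·0 + 1·-4 + -1·4 = 0
s_6 = -2·0 + 2·-4 + 1·0 + -1·-4 = -4
s_7 = -2·-4 + 2·0 + 1·-4 + -1·0 = 4
s_8 = -2·4 + 2·-4 + 1·0 + -1·-4 = -12
s_9 = -2·-12 + 2·4 + 1·-4 + -1·0 = 28
s_10 = -2·28 + 2·-12 + 1·4 + -1·-4 = -72
s_11 = -2·-72 + 2·28 + 1·-12 + -1·4 = 184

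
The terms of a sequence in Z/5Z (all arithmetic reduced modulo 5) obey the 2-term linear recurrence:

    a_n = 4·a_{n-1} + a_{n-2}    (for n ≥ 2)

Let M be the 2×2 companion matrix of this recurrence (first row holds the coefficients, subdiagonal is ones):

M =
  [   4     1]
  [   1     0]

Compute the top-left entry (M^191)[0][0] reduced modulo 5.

1

(M^191)[0][0] is the top entry after applying M 191 times to the unit state (1, 0). Equivalently it is h_{192} for the auxiliary sequence (h_n) obeying the same recurrence with h_1 = 1 and h_i = 0 for 0 ≤ i < 1:
h_2 = 4·1 + 1·0 = 4
h_3 = 4·4 + 1·1 = 2
h_4 = 4·2 + 1·4 = 2
h_5 = 4·2 + 1·2 = 0
h_6 = 4·0 + 1·2 = 2
h_7 = 4·2 + 1·0 = 3
h_8 = 4·3 + 1·2 = 4
h_9 = 4·4 + 1·3 = 4
h_10 = 4·4 + 1·4 = 0
h_11 = 4·0 + 1·4 = 4
h_12 = 4·4 + 1·0 = 1
h_13 = 4·1 + 1·4 = 3
h_14 = 4·3 + 1·1 = 3
h_15 = 4·3 + 1·3 = 0
h_16 = 4·0 + 1·3 = 3
h_17 = 4·3 + 1·0 = 2
h_18 = 4·2 + 1·3 = 1
h_19 = 4·1 + 1·2 = 1
h_20 = 4·1 + 1·1 = 0
h_21 = 4·0 + 1·1 = 1
(h_20, h_21) = (0, 1) = (h_0, h_1), so the sequence has period 20.
192 ≡ 12 (mod 20), hence h_192 = h_12 = 1.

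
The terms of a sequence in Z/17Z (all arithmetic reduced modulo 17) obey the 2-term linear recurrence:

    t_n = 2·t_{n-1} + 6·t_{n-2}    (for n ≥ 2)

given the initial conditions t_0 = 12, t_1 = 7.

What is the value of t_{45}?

3

t_2 = 2·7 + 6·12 = 1
t_3 = 2·1 + 6·7 = 10
t_4 = 2·10 + 6·1 = 9
t_5 = 2·9 + 6·10 = 10
t_6 = 2·10 + 6·9 = 6
t_7 = 2·6 + 6·10 = 4
t_8 = 2·4 + 6·6 = 10
t_9 = 2·10 + 6·4 = 10
t_10 = 2·10 + 6·10 = 12
t_11 = 2·12 + 6·10 = 16
t_12 = 2·16 + 6·12 = 2
t_13 = 2·2 + 6·16 = 15
t_14 = 2·15 + 6·2 = 8
t_15 = 2·8 + 6·15 = 4
t_16 = 2·4 + 6·8 = 5
t_17 = 2·5 + 6·4 = 0
t_18 = 2·0 + 6·5 = 13
t_19 = 2·13 + 6·0 = 9
t_20 = 2·9 + 6·13 = 11
t_21 = 2·11 + 6·9 = 8
t_22 = 2·8 + 6·11 = 14
t_23 = 2·14 + 6·8 = 8
t_24 = 2·8 + 6·14 = 15
t_25 = 2·15 + 6·8 = 10
t_26 = 2·10 + 6·15 = 8
t_27 = 2·8 + 6·10 = 8
t_28 = 2·8 + 6·8 = 13
t_29 = 2·13 + 6·8 = 6
t_30 = 2·6 + 6·13 = 5
t_31 = 2·5 + 6·6 = 12
t_32 = 2·12 + 6·5 = 3
t_33 = 2·3 + 6·12 = 10
t_34 = 2·10 + 6·3 = 4
t_35 = 2·4 + 6·10 = 0
t_36 = 2·0 + 6·4 = 7
t_37 = 2·7 + 6·0 = 14
t_38 = 2·14 + 6·7 = 2
t_39 = 2·2 + 6·14 = 3
t_40 = 2·3 + 6·2 = 1
t_41 = 2·1 + 6·3 = 3
t_42 = 2·3 + 6·1 = 12
t_43 = 2·12 + 6·3 = 8
t_44 = 2·8 + 6·12 = 3
t_45 = 2·3 + 6·8 = 3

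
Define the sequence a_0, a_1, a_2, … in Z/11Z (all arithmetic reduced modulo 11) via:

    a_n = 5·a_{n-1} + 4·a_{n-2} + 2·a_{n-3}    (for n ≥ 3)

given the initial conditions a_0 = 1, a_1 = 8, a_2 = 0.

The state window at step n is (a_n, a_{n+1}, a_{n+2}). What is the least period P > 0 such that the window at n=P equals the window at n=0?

n=0: window = (1, 8, 0)
n=1: window = (8, 0, 1)
n=2: window = (0, 1, 10)
n=3: window = (1, 10, 10)
n=4: window = (10, 10, 4)
n=5: window = (10, 4, 3)
n=6: window = (4, 3, 7)
n=7: window = (3, 7, 0)
n=8: window = (7, 0, 1)
n=9: window = (0, 1, 8)
n=10: window = (1, 8, 0)
window at n=10 equals window at n=0 → period = 10

10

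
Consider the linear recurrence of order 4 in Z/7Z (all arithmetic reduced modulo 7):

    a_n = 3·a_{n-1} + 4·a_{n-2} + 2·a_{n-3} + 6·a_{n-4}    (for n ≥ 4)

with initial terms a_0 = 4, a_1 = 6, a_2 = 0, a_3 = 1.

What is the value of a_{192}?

a_4 = 3·1 + 4·0 + 2·6 + 6·4 = 4
a_5 = 3·4 + 4·1 + 2·0 + 6·6 = 3
a_6 = 3·3 + 4·4 + 2·1 + 6·0 = 6
a_7 = 3·6 + 4·3 + 2·4 + 6·1 = 2
a_8 = 3·2 + 4·6 + 2·3 + 6·4 = 4
a_9 = 3·4 + 4·2 + 2·6 + 6·3 = 1
a_10 = 3·1 + 4·4 + 2·2 + 6·6 = 3
a_11 = 3·3 + 4·1 + 2·4 + 6·2 = 5
a_12 = 3·5 + 4·3 + 2·1 + 6·4 = 4
a_13 = 3·4 + 4·5 + 2·3 + 6·1 = 2
a_14 = 3·2 + 4·4 + 2·5 + 6·3 = 1
a_15 = 3·1 + 4·2 + 2·4 + 6·5 = 0
a_16 = 3·0 + 4·1 + 2·2 + 6·4 = 4
a_17 = 3·4 + 4·0 + 2·1 + 6·2 = 5
a_18 = 3·5 + 4·4 + 2·0 + 6·1 = 2
a_19 = 3·2 + 4·5 + 2·4 + 6·0 = 6
a_20 = 3·6 + 4·2 + 2·5 + 6·4 = 4
a_21 = 3·4 + 4·6 + 2·2 + 6·5 = 0
a_22 = 3·0 + 4·4 + 2·6 + 6·2 = 5
a_23 = 3·5 + 4·0 + 2·4 + 6·6 = 3
a_24 = 3·3 + 4·5 + 2·0 + 6·4 = 4
a_25 = 3·4 + 4·3 + 2·5 + 6·0 = 6
a_26 = 3·6 + 4·4 + 2·3 + 6·5 = 0
a_27 = 3·0 + 4·6 + 2·4 + 6·3 = 1
(a_24, a_25, a_26, a_27) = (4, 6, 0, 1) = (a_0, a_1, a_2, a_3), so the sequence has period 24.
192 ≡ 0 (mod 24), hence a_192 = a_0 = 4.

4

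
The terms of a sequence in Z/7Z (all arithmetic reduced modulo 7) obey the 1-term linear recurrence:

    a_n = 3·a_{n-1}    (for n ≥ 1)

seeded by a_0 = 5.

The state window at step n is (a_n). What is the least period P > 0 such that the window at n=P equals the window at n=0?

n=0: window = (5)
n=1: window = (1)
n=2: window = (3)
n=3: window = (2)
n=4: window = (6)
n=5: window = (4)
n=6: window = (5)
window at n=6 equals window at n=0 → period = 6

6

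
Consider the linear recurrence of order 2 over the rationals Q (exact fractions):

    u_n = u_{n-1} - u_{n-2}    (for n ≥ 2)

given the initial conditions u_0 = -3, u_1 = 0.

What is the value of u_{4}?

u_2 = 1·0 + -1·-3 = 3
u_3 = 1·3 + -1·0 = 3
u_4 = 1·3 + -1·3 = 0

0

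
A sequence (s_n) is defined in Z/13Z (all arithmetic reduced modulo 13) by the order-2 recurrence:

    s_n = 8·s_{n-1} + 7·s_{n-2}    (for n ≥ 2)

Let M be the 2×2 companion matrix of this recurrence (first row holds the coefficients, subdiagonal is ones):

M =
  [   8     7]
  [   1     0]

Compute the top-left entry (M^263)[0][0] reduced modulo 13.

0

(M^263)[0][0] is the top entry after applying M 263 times to the unit state (1, 0). Equivalently it is h_{264} for the auxiliary sequence (h_n) obeying the same recurrence with h_1 = 1 and h_i = 0 for 0 ≤ i < 1:
h_2 = 8·1 + 7·0 = 8
h_3 = 8·8 + 7·1 = 6
h_4 = 8·6 + 7·8 = 0
h_5 = 8·0 + 7·6 = 3
h_6 = 8·3 + 7·0 = 11
h_7 = 8·11 + 7·3 = 5
h_8 = 8·5 + 7·11 = 0
h_9 = 8·0 + 7·5 = 9
h_10 = 8·9 + 7·0 = 7
h_11 = 8·7 + 7·9 = 2
h_12 = 8·2 + 7·7 = 0
h_13 = 8·0 + 7·2 = 1
(h_12, h_13) = (0, 1) = (h_0, h_1), so the sequence has period 12.
264 ≡ 0 (mod 12), hence h_264 = h_0 = 0.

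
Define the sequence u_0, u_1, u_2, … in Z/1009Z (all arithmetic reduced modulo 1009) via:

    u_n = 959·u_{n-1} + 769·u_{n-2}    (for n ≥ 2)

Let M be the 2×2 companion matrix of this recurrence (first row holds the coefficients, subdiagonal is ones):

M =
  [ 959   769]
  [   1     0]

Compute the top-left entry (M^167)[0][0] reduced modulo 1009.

(M^167)[0][0] is the top entry after applying M 167 times to the unit state (1, 0). Equivalently it is h_{168} for the auxiliary sequence (h_n) obeying the same recurrence with h_1 = 1 and h_i = 0 for 0 ≤ i < 1:
h_2 = 959·1 + 769·0 = 959
h_3 = 959·959 + 769·1 = 242
h_4 = 959·242 + 769·959 = 909
h_5 = 959·909 + 769·242 = 397
h_6 = 959·397 + 769·909 = 114
h_7 = 959·114 + 769·397 = 929
Continuing the recurrence:
  h_8 = 856;  h_9 = 616;  h_10 = 875;  h_11 = 120;  h_12 = 935;  h_13 = 125
  h_14 = 411;  h_15 = 909;  h_16 = 197;  h_17 = 24;  h_18 = 961;  h_19 = 676
  h_20 = 927;  h_21 = 273;  h_22 = 985;  h_23 = 256;  h_24 = 23;  h_25 = 977
  h_26 = 116;  h_27 = 871;  h_28 = 249;  h_29 = 490;  h_30 = 496;  h_31 = 878
  h_32 = 518;  h_33 = 495;  h_34 = 262;  h_35 = 279;  h_36 = 863;  h_37 = 880
  h_38 = 121;  h_39 = 694;  h_40 = 836;  h_41 = 503;  h_42 = 226;  h_43 = 159
  h_44 = 368;  h_45 = 953;  h_46 = 245;  h_47 = 181;  h_48 = 762;  h_49 = 189
  h_50 = 389;  h_51 = 775;  h_52 = 69;  h_53 = 242;  h_54 = 601;  h_55 = 662
  h_56 = 244;  h_57 = 450;  h_58 = 669;  h_59 = 819;  h_60 = 290;  h_61 = 830
  h_62 = 899;  h_63 = 28;  h_64 = 784;  h_65 = 494;  h_66 = 39;  h_67 = 570
  h_68 = 482;  h_69 = 540;  h_70 = 598;  h_71 = 931;  h_72 = 631;  h_73 = 287
  h_74 = 695;  h_75 = 297;  h_76 = 979;  h_77 = 850;  h_78 = 15;  h_79 = 77
  h_80 = 622;  h_81 = 870;  h_82 = 948;  h_83 = 86;  h_84 = 250;  h_85 = 157
  h_86 = 762;  h_87 = 904;  h_88 = 963;  h_89 = 257;  h_90 = 208;  h_91 = 568
  h_92 = 382;  h_93 = 975;  h_94 = 830;  h_95 = 966;  h_96 = 714;  h_97 = 854
  h_98 = 857;  h_99 = 404;  h_100 = 136;  h_101 = 167;  h_102 = 379;  h_103 = 501
  h_104 = 25;  h_105 = 599;  h_106 = 374;  h_107 = 998;  h_108 = 591;  h_109 = 333
  h_110 = 932;  h_111 = 614;  h_112 = 897;  h_113 = 509;  h_114 = 421;  h_115 = 68
  h_116 = 496;  h_117 = 249;  h_118 = 689;  h_119 = 636;  h_120 = 604;  h_121 = 798
  h_122 = 796;  h_123 = 750;  h_124 = 503;  h_125 = 686;  h_126 = 366;  h_127 = 698
  h_128 = 358;  h_129 = 236;  h_130 = 153;  h_131 = 286;  h_132 = 439;  h_133 = 220
  h_134 = 684;  h_135 = 783;  h_136 = 508;  h_137 = 588;  h_138 = 30;  h_139 = 658
  h_140 = 260;  h_141 = 610;  h_142 = 937;  h_143 = 478;  h_144 = 443;  h_145 = 354
  h_146 = 87;  h_147 = 491;  h_148 = 984;  h_149 = 454;  h_150 = 453;  h_151 = 569
  h_152 = 54;  h_153 = 991;  h_154 = 48;  h_155 = 911;  h_156 = 443;  h_157 = 361
  h_158 = 746;  h_159 = 167;  h_160 = 284;  h_161 = 206;  h_162 = 242;  h_163 = 9
  h_164 = 1001;  h_165 = 258;  h_166 = 119
h_167 = 959·119 + 769·258 = 742
h_168 = 959·742 + 769·119 = 934

934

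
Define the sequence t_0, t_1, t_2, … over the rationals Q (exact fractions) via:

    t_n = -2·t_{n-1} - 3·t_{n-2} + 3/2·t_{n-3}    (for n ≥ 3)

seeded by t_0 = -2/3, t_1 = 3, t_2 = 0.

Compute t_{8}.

t_3 = -2·0 + -3·3 + 3/2·-2/3 = -10
t_4 = -2·-10 + -3·0 + 3/2·3 = 49/2
t_5 = -2·49/2 + -3·-10 + 3/2·0 = -19
t_6 = -2·-19 + -3·49/2 + 3/2·-10 = -101/2
t_7 = -2·-101/2 + -3·-19 + 3/2·49/2 = 779/4
t_8 = -2·779/4 + -3·-101/2 + 3/2·-19 = -533/2

-533/2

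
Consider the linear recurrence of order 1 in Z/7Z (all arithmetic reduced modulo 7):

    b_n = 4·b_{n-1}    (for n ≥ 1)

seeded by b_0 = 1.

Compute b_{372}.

1

b_1 = 4·1 = 4
b_2 = 4·4 = 2
b_3 = 4·2 = 1
(b_3) = (1) = (b_0), so the sequence has period 3.
372 ≡ 0 (mod 3), hence b_372 = b_0 = 1.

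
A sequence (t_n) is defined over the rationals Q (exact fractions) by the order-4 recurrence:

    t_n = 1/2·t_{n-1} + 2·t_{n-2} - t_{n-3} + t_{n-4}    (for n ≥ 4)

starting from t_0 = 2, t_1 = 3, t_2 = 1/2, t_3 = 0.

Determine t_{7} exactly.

t_4 = 1/2·0 + 2·1/2 + -1·3 + 1·2 = 0
t_5 = 1/2·0 + 2·0 + -1·1/2 + 1·3 = 5/2
t_6 = 1/2·5/2 + 2·0 + -1·0 + 1·1/2 = 7/4
t_7 = 1/2·7/4 + 2·5/2 + -1·0 + 1·0 = 47/8

47/8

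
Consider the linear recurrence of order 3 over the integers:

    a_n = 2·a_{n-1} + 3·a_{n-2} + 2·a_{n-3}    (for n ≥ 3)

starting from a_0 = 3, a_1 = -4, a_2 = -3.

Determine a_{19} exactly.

a_3 = 2·-3 + 3·-4 + 2·3 = -12
a_4 = 2·-12 + 3·-3 + 2·-4 = -41
a_5 = 2·-41 + 3·-12 + 2·-3 = -124
a_6 = 2·-124 + 3·-41 + 2·-12 = -395
a_7 = 2·-395 + 3·-124 + 2·-41 = -1244
a_8 = 2·-1244 + 3·-395 + 2·-124 = -3921
a_9 = 2·-3921 + 3·-1244 + 2·-395 = -12364
a_10 = 2·-12364 + 3·-3921 + 2·-1244 = -38979
a_11 = 2·-38979 + 3·-12364 + 2·-3921 = -122892
a_12 = 2·-122892 + 3·-38979 + 2·-12364 = -387449
a_13 = 2·-387449 + 3·-122892 + 2·-38979 = -1221532
a_14 = 2·-1221532 + 3·-387449 + 2·-122892 = -3851195
a_15 = 2·-3851195 + 3·-1221532 + 2·-387449 = -12141884
a_16 = 2·-12141884 + 3·-3851195 + 2·-1221532 = -38280417
a_17 = 2·-38280417 + 3·-12141884 + 2·-3851195 = -120688876
a_18 = 2·-120688876 + 3·-38280417 + 2·-12141884 = -380502771
a_19 = 2·-380502771 + 3·-120688876 + 2·-38280417 = -1199633004

-1199633004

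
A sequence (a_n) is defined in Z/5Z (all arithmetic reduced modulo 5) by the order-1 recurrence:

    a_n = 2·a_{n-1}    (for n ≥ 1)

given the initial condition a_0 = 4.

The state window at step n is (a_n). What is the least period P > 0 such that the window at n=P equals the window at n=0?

n=0: window = (4)
n=1: window = (3)
n=2: window = (1)
n=3: window = (2)
n=4: window = (4)
window at n=4 equals window at n=0 → period = 4

4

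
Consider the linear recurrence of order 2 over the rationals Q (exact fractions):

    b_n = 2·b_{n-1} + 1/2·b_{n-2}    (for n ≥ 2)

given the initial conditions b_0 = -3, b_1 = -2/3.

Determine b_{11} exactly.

b_2 = 2·-2/3 + 1/2·-3 = -17/6
b_3 = 2·-17/6 + 1/2·-2/3 = -6
b_4 = 2·-6 + 1/2·-17/6 = -161/12
b_5 = 2·-161/12 + 1/2·-6 = -179/6
b_6 = 2·-179/6 + 1/2·-161/12 = -531/8
b_7 = 2·-531/8 + 1/2·-179/6 = -443/3
b_8 = 2·-443/3 + 1/2·-531/8 = -15769/48
b_9 = 2·-15769/48 + 1/2·-443/3 = -5847/8
b_10 = 2·-5847/8 + 1/2·-15769/48 = -156097/96
b_11 = 2·-156097/96 + 1/2·-5847/8 = -86819/24

-86819/24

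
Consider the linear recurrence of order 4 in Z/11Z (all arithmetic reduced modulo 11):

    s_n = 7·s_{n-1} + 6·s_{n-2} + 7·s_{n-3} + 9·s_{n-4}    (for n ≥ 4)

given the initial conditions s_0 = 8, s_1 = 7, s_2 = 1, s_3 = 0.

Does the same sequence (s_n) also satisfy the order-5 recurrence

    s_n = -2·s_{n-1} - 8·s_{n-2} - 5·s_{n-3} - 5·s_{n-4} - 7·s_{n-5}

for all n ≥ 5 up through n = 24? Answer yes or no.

Terms s_0..s_24: 8, 7, 1, 0, 6, 2, 4, 5, 6, 8, 9, 0, 10, 7, 3, 1, 10, 6, 4, 0, 2, 8, 5, 9, 2
n=5: candidate gives 2, actual s_5 = 2 ✓
n=6: candidate gives 4, actual s_6 = 4 ✓
n=7: candidate gives 5, actual s_7 = 5 ✓
n=8: candidate gives 6, actual s_8 = 6 ✓
n=9: candidate gives 8, actual s_9 = 8 ✓
n=10: candidate gives 9, actual s_10 = 9 ✓
n=11: candidate gives 0, actual s_11 = 0 ✓
n=12: candidate gives 10, actual s_12 = 10 ✓
n=13: candidate gives 7, actual s_13 = 7 ✓
n=14: candidate gives 3, actual s_14 = 3 ✓
n=15: candidate gives 1, actual s_15 = 1 ✓
n=16: candidate gives 10, actual s_16 = 10 ✓
n=17: candidate gives 6, actual s_17 = 6 ✓
n=18: candidate gives 4, actual s_18 = 4 ✓
n=19: candidate gives 0, actual s_19 = 0 ✓
n=20: candidate gives 2, actual s_20 = 2 ✓
n=21: candidate gives 8, actual s_21 = 8 ✓
n=22: candidate gives 5, actual s_22 = 5 ✓
n=23: candidate gives 9, actual s_23 = 9 ✓
n=24: candidate gives 2, actual s_24 = 2 ✓

yes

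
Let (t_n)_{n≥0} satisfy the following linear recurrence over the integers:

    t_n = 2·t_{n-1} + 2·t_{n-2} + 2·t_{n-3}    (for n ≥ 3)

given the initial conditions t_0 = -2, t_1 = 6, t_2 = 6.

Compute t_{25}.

t_3 = 2·6 + 2·6 + 2·-2 = 20
t_4 = 2·20 + 2·6 + 2·6 = 64
t_5 = 2·64 + 2·20 + 2·6 = 180
t_6 = 2·180 + 2·64 + 2·20 = 528
t_7 = 2·528 + 2·180 + 2·64 = 1544
t_8 = 2·1544 + 2·528 + 2·180 = 4504
t_9 = 2·4504 + 2·1544 + 2·528 = 13152
t_10 = 2·13152 + 2·4504 + 2·1544 = 38400
t_11 = 2·38400 + 2·13152 + 2·4504 = 112112
t_12 = 2·112112 + 2·38400 + 2·13152 = 327328
t_13 = 2·327328 + 2·112112 + 2·38400 = 955680
t_14 = 2·955680 + 2·327328 + 2·112112 = 2790240
t_15 = 2·2790240 + 2·955680 + 2·327328 = 8146496
t_16 = 2·8146496 + 2·2790240 + 2·955680 = 23784832
t_17 = 2·23784832 + 2·8146496 + 2·2790240 = 69443136
t_18 = 2·69443136 + 2·23784832 + 2·8146496 = 202748928
t_19 = 2·202748928 + 2·69443136 + 2·23784832 = 591953792
t_20 = 2·591953792 + 2·202748928 + 2·69443136 = 1728291712
t_21 = 2·1728291712 + 2·591953792 + 2·202748928 = 5045988864
t_22 = 2·5045988864 + 2·1728291712 + 2·591953792 = 14732468736
t_23 = 2·14732468736 + 2·5045988864 + 2·1728291712 = 43013498624
t_24 = 2·43013498624 + 2·14732468736 + 2·5045988864 = 125583912448
t_25 = 2·125583912448 + 2·43013498624 + 2·14732468736 = 366659759616

366659759616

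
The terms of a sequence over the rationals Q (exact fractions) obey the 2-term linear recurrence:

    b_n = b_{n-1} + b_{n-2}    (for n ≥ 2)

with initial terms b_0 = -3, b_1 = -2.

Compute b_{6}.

-31

b_2 = 1·-2 + 1·-3 = -5
b_3 = 1·-5 + 1·-2 = -7
b_4 = 1·-7 + 1·-5 = -12
b_5 = 1·-12 + 1·-7 = -19
b_6 = 1·-19 + 1·-12 = -31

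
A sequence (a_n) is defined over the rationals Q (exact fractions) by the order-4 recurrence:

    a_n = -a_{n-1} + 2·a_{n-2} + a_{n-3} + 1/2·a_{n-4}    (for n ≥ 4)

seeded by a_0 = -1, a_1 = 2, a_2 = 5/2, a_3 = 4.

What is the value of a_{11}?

335/2

a_4 = -1·4 + 2·5/2 + 1·2 + 1/2·-1 = 5/2
a_5 = -1·5/2 + 2·4 + 1·5/2 + 1/2·2 = 9
a_6 = -1·9 + 2·5/2 + 1·4 + 1/2·5/2 = 5/4
a_7 = -1·5/4 + 2·9 + 1·5/2 + 1/2·4 = 85/4
a_8 = -1·85/4 + 2·5/4 + 1·9 + 1/2·5/2 = -17/2
a_9 = -1·-17/2 + 2·85/4 + 1·5/4 + 1/2·9 = 227/4
a_10 = -1·227/4 + 2·-17/2 + 1·85/4 + 1/2·5/4 = -415/8
a_11 = -1·-415/8 + 2·227/4 + 1·-17/2 + 1/2·85/4 = 335/2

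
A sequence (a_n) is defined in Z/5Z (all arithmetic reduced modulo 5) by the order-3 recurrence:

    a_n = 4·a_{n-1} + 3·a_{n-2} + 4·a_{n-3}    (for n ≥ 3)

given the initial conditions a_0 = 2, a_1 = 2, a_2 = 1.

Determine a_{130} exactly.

0

a_3 = 4·1 + 3·2 + 4·2 = 3
a_4 = 4·3 + 3·1 + 4·2 = 3
a_5 = 4·3 + 3·3 + 4·1 = 0
a_6 = 4·0 + 3·3 + 4·3 = 1
a_7 = 4·1 + 3·0 + 4·3 = 1
a_8 = 4·1 + 3·1 + 4·0 = 2
a_9 = 4·2 + 3·1 + 4·1 = 0
a_10 = 4·0 + 3·2 + 4·1 = 0
a_11 = 4·0 + 3·0 + 4·2 = 3
a_12 = 4·3 + 3·0 + 4·0 = 2
a_13 = 4·2 + 3·3 + 4·0 = 2
a_14 = 4·2 + 3·2 + 4·3 = 1
(a_12, a_13, a_14) = (2, 2, 1) = (a_0, a_1, a_2), so the sequence has period 12.
130 ≡ 10 (mod 12), hence a_130 = a_10 = 0.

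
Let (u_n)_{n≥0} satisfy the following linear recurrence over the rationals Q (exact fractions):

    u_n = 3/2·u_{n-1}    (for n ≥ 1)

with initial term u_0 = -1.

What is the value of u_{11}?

-177147/2048

u_1 = 3/2·-1 = -3/2
u_2 = 3/2·-3/2 = -9/4
u_3 = 3/2·-9/4 = -27/8
u_4 = 3/2·-27/8 = -81/16
u_5 = 3/2·-81/16 = -243/32
u_6 = 3/2·-243/32 = -729/64
u_7 = 3/2·-729/64 = -2187/128
u_8 = 3/2·-2187/128 = -6561/256
u_9 = 3/2·-6561/256 = -19683/512
u_10 = 3/2·-19683/512 = -59049/1024
u_11 = 3/2·-59049/1024 = -177147/2048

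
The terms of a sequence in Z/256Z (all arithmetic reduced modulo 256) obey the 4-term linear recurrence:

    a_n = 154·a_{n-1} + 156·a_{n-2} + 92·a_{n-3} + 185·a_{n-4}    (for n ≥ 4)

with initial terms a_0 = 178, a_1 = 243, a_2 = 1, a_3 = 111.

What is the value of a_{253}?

a_4 = 154·111 + 156·1 + 92·243 + 185·178 = 88
a_5 = 154·88 + 156·111 + 92·1 + 185·243 = 139
a_6 = 154·139 + 156·88 + 92·111 + 185·1 = 219
a_7 = 154·219 + 156·139 + 92·88 + 185·111 = 73
a_8 = 154·73 + 156·219 + 92·139 + 185·88 = 234
a_9 = 154·234 + 156·73 + 92·219 + 185·139 = 103
Continuing the recurrence:
  a_10 = 13;  a_11 = 111;  a_12 = 208;  a_13 = 223;  a_14 = 47;  a_15 = 33
  a_16 = 242;  a_17 = 187;  a_18 = 201;  a_19 = 175;  a_20 = 216;  a_21 = 243
  a_22 = 243;  a_23 = 89;  a_24 = 10;  a_25 = 47;  a_26 = 245;  a_27 = 239
  a_28 = 48;  a_29 = 135;  a_30 = 103;  a_31 = 49;  a_32 = 114;  a_33 = 3
  a_34 = 81;  a_35 = 239;  a_36 = 152;  a_37 = 91;  a_38 = 203;  a_39 = 233
  a_40 = 106;  a_41 = 119;  a_42 = 157;  a_43 = 111;  a_44 = 208;  a_45 = 47
  a_46 = 95;  a_47 = 193;  a_48 = 50;  a_49 = 203;  a_50 = 153;  a_51 = 47
  a_52 = 152;  a_53 = 195;  a_54 = 99;  a_55 = 249;  a_56 = 10;  a_57 = 63
  a_58 = 5;  a_59 = 239;  a_60 = 176;  a_61 = 215;  a_62 = 23;  a_63 = 209
  a_64 = 50;  a_65 = 19;  a_66 = 161;  a_67 = 111;  a_68 = 216;  a_69 = 43
  a_70 = 187;  a_71 = 137;  a_72 = 234;  a_73 = 135;  a_74 = 45;  a_75 = 111
  a_76 = 208;  a_77 = 127;  a_78 = 143;  a_79 = 97;  a_80 = 114;  a_81 = 219
  a_82 = 105;  a_83 = 175;  a_84 = 88;  a_85 = 147;  a_86 = 211;  a_87 = 153
  a_88 = 10;  a_89 = 79;  a_90 = 21;  a_91 = 239;  a_92 = 48;  a_93 = 39
  a_94 = 199;  a_95 = 113;  a_96 = 242;  a_97 = 35;  a_98 = 241;  a_99 = 239
  a_100 = 24;  a_101 = 251;  a_102 = 171;  a_103 = 41;  a_104 = 106;  a_105 = 151
  a_106 = 189;  a_107 = 111;  a_108 = 208;  a_109 = 207;  a_110 = 191;  a_111 = 1
  a_112 = 178;  a_113 = 235;  a_114 = 57;  a_115 = 47;  a_116 = 24;  a_117 = 99
  a_118 = 67;  a_119 = 57;  a_120 = 10;  a_121 = 95;  a_122 = 37;  a_123 = 239
  a_124 = 176;  a_125 = 119;  a_126 = 119;  a_127 = 17;  a_128 = 178;  a_129 = 51
  a_130 = 65;  a_131 = 111;  a_132 = 88;  a_133 = 203;  a_134 = 155;  a_135 = 201
  a_136 = 234;  a_137 = 167;  a_138 = 77;  a_139 = 111;  a_140 = 208;  a_141 = 31
  a_142 = 239;  a_143 = 161;  a_144 = 242;  a_145 = 251;  a_146 = 9;  a_147 = 175
  a_148 = 216;  a_149 = 51;  a_150 = 179;  a_151 = 217;  a_152 = 10;  a_153 = 111
  a_154 = 53;  a_155 = 239;  a_156 = 48;  a_157 = 199;  a_158 = 39;  a_159 = 177
  a_160 = 114;  a_161 = 67;  a_162 = 145;  a_163 = 239;  a_164 = 152;  a_165 = 155
  a_166 = 139;  a_167 = 105;  a_168 = 106;  a_169 = 183;  a_170 = 221;  a_171 = 111
  a_172 = 208;  a_173 = 111;  a_174 = 31;  a_175 = 65;  a_176 = 50;  a_177 = 11
  a_178 = 217;  a_179 = 47;  a_180 = 152;  a_181 = 3;  a_182 = 35;  a_183 = 121
  a_184 = 10;  a_185 = 127;  a_186 = 69;  a_187 = 239;  a_188 = 176;  a_189 = 23
  a_190 = 215;  a_191 = 81;  a_192 = 50;  a_193 = 83;  a_194 = 225;  a_195 = 111
  a_196 = 216;  a_197 = 107;  a_198 = 123;  a_199 = 9;  a_200 = 234;  a_201 = 199
  a_202 = 109;  a_203 = 111;  a_204 = 208;  a_205 = 191;  a_206 = 79;  a_207 = 225
  a_208 = 114;  a_209 = 27;  a_210 = 169;  a_211 = 175;  a_212 = 88;  a_213 = 211
  a_214 = 147;  a_215 = 25;  a_216 = 10;  a_217 = 143;  a_218 = 85;  a_219 = 239
  a_220 = 48;  a_221 = 103;  a_222 = 135;  a_223 = 241;  a_224 = 242;  a_225 = 99
  a_226 = 49;  a_227 = 239;  a_228 = 24;  a_229 = 59;  a_230 = 107;  a_231 = 169
  a_232 = 106;  a_233 = 215;  a_234 = 253;  a_235 = 111;  a_236 = 208;  a_237 = 15
  a_238 = 127;  a_239 = 129;  a_240 = 178;  a_241 = 43;  a_242 = 121;  a_243 = 47
  a_244 = 24;  a_245 = 163;  a_246 = 3;  a_247 = 185;  a_248 = 10;  a_249 = 159
  a_250 = 101;  a_251 = 239
a_252 = 154·239 + 156·101 + 92·159 + 185·10 = 176
a_253 = 154·176 + 156·239 + 92·101 + 185·159 = 183

183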